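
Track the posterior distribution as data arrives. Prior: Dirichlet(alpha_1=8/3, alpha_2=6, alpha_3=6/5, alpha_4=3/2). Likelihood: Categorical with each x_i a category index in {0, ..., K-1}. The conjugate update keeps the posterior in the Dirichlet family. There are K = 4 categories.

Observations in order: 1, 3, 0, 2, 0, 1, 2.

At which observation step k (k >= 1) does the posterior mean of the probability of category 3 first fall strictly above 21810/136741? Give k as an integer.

k = 2

obs 1: x=1 → posterior Dirichlet(8/3, 7, 6/5, 3/2)
obs 2: x=3 → posterior Dirichlet(8/3, 7, 6/5, 5/2)
obs 3: x=0 → posterior Dirichlet(11/3, 7, 6/5, 5/2)
obs 4: x=2 → posterior Dirichlet(11/3, 7, 11/5, 5/2)
obs 5: x=0 → posterior Dirichlet(14/3, 7, 11/5, 5/2)
obs 6: x=1 → posterior Dirichlet(14/3, 8, 11/5, 5/2)
obs 7: x=2 → posterior Dirichlet(14/3, 8, 16/5, 5/2)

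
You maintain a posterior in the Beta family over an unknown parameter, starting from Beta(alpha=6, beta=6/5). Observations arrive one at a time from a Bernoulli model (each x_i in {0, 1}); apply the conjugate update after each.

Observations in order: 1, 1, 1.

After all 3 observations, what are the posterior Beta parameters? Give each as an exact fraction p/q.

alpha=9, beta=6/5

obs 1: x=1 → posterior Beta(7, 6/5)
obs 2: x=1 → posterior Beta(8, 6/5)
obs 3: x=1 → posterior Beta(9, 6/5)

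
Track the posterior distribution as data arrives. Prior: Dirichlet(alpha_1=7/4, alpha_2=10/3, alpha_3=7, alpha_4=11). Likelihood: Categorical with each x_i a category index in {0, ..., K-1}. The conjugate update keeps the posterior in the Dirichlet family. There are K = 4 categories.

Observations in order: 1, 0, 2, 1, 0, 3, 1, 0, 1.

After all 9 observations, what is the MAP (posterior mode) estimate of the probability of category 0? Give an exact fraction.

45/337

obs 1: x=1 → posterior Dirichlet(7/4, 13/3, 7, 11)
obs 2: x=0 → posterior Dirichlet(11/4, 13/3, 7, 11)
obs 3: x=2 → posterior Dirichlet(11/4, 13/3, 8, 11)
obs 4: x=1 → posterior Dirichlet(11/4, 16/3, 8, 11)
obs 5: x=0 → posterior Dirichlet(15/4, 16/3, 8, 11)
obs 6: x=3 → posterior Dirichlet(15/4, 16/3, 8, 12)
obs 7: x=1 → posterior Dirichlet(15/4, 19/3, 8, 12)
obs 8: x=0 → posterior Dirichlet(19/4, 19/3, 8, 12)
obs 9: x=1 → posterior Dirichlet(19/4, 22/3, 8, 12)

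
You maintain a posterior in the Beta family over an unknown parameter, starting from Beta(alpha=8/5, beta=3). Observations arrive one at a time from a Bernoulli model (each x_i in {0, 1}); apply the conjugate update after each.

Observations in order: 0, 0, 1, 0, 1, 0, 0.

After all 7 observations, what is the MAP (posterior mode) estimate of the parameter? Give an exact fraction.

obs 1: x=0 → posterior Beta(8/5, 4)
obs 2: x=0 → posterior Beta(8/5, 5)
obs 3: x=1 → posterior Beta(13/5, 5)
obs 4: x=0 → posterior Beta(13/5, 6)
obs 5: x=1 → posterior Beta(18/5, 6)
obs 6: x=0 → posterior Beta(18/5, 7)
obs 7: x=0 → posterior Beta(18/5, 8)

13/48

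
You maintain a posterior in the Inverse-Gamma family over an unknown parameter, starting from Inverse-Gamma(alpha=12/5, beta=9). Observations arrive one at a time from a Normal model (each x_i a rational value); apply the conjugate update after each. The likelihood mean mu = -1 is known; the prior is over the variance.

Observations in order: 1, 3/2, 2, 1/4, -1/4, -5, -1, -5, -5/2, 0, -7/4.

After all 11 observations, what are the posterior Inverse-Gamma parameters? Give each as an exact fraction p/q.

alpha=79/10, beta=1203/32

obs 1: x=1 → posterior Inverse-Gamma(29/10, 11)
obs 2: x=3/2 → posterior Inverse-Gamma(17/5, 113/8)
obs 3: x=2 → posterior Inverse-Gamma(39/10, 149/8)
obs 4: x=1/4 → posterior Inverse-Gamma(22/5, 621/32)
obs 5: x=-1/4 → posterior Inverse-Gamma(49/10, 315/16)
obs 6: x=-5 → posterior Inverse-Gamma(27/5, 443/16)
obs 7: x=-1 → posterior Inverse-Gamma(59/10, 443/16)
obs 8: x=-5 → posterior Inverse-Gamma(32/5, 571/16)
obs 9: x=-5/2 → posterior Inverse-Gamma(69/10, 589/16)
obs 10: x=0 → posterior Inverse-Gamma(37/5, 597/16)
obs 11: x=-7/4 → posterior Inverse-Gamma(79/10, 1203/32)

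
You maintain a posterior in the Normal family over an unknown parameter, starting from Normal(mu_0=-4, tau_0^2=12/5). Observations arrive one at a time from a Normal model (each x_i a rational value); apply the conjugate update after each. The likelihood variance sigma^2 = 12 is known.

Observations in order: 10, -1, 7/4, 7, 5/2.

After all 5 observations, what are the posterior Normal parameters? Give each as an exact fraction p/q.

obs 1: x=10 → posterior Normal(-5/3, 2)
obs 2: x=-1 → posterior Normal(-11/7, 12/7)
obs 3: x=7/4 → posterior Normal(-37/32, 3/2)
obs 4: x=7 → posterior Normal(-1/4, 4/3)
obs 5: x=5/2 → posterior Normal(1/40, 6/5)

mu_0=1/40, tau_0^2=6/5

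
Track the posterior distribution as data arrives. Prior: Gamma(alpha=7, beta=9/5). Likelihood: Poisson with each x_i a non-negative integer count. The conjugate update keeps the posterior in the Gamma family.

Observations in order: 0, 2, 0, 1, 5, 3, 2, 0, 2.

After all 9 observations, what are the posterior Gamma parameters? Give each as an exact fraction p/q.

obs 1: x=0 → posterior Gamma(7, 14/5)
obs 2: x=2 → posterior Gamma(9, 19/5)
obs 3: x=0 → posterior Gamma(9, 24/5)
obs 4: x=1 → posterior Gamma(10, 29/5)
obs 5: x=5 → posterior Gamma(15, 34/5)
obs 6: x=3 → posterior Gamma(18, 39/5)
obs 7: x=2 → posterior Gamma(20, 44/5)
obs 8: x=0 → posterior Gamma(20, 49/5)
obs 9: x=2 → posterior Gamma(22, 54/5)

alpha=22, beta=54/5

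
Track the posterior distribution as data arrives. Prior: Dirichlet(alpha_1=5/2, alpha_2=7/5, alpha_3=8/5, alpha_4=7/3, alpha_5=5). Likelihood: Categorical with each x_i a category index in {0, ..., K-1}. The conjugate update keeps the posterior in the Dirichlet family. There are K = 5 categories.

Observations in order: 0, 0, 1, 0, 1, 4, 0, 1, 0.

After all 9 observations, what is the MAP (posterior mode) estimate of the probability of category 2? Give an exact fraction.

obs 1: x=0 → posterior Dirichlet(7/2, 7/5, 8/5, 7/3, 5)
obs 2: x=0 → posterior Dirichlet(9/2, 7/5, 8/5, 7/3, 5)
obs 3: x=1 → posterior Dirichlet(9/2, 12/5, 8/5, 7/3, 5)
obs 4: x=0 → posterior Dirichlet(11/2, 12/5, 8/5, 7/3, 5)
obs 5: x=1 → posterior Dirichlet(11/2, 17/5, 8/5, 7/3, 5)
obs 6: x=4 → posterior Dirichlet(11/2, 17/5, 8/5, 7/3, 6)
obs 7: x=0 → posterior Dirichlet(13/2, 17/5, 8/5, 7/3, 6)
obs 8: x=1 → posterior Dirichlet(13/2, 22/5, 8/5, 7/3, 6)
obs 9: x=0 → posterior Dirichlet(15/2, 22/5, 8/5, 7/3, 6)

18/505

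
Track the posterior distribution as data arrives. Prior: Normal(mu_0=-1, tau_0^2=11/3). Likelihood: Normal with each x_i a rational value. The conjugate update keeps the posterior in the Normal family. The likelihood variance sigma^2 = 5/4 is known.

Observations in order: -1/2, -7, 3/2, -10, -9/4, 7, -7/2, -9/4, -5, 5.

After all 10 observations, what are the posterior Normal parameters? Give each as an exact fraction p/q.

mu_0=-109/65, tau_0^2=11/91

obs 1: x=-1/2 → posterior Normal(-37/59, 55/59)
obs 2: x=-7 → posterior Normal(-345/103, 55/103)
obs 3: x=3/2 → posterior Normal(-93/49, 55/147)
obs 4: x=-10 → posterior Normal(-719/191, 55/191)
obs 5: x=-9/4 → posterior Normal(-818/235, 11/47)
obs 6: x=7 → posterior Normal(-170/93, 55/279)
obs 7: x=-7/2 → posterior Normal(-664/323, 55/323)
obs 8: x=-9/4 → posterior Normal(-763/367, 55/367)
obs 9: x=-5 → posterior Normal(-983/411, 55/411)
obs 10: x=5 → posterior Normal(-109/65, 11/91)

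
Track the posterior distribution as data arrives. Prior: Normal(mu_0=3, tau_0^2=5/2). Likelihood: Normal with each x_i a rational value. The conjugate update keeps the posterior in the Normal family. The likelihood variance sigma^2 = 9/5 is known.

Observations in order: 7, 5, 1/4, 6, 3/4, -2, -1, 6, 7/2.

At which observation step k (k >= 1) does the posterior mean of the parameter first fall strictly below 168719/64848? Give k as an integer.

k = 7

obs 1: x=7 → posterior Normal(229/43, 45/43)
obs 2: x=5 → posterior Normal(177/34, 45/68)
obs 3: x=1/4 → posterior Normal(1441/372, 15/31)
obs 4: x=6 → posterior Normal(2041/472, 45/118)
obs 5: x=3/4 → posterior Normal(529/143, 45/143)
obs 6: x=-2 → posterior Normal(479/168, 15/56)
obs 7: x=-1 → posterior Normal(454/193, 45/193)
obs 8: x=6 → posterior Normal(302/109, 45/218)
obs 9: x=7/2 → posterior Normal(461/162, 5/27)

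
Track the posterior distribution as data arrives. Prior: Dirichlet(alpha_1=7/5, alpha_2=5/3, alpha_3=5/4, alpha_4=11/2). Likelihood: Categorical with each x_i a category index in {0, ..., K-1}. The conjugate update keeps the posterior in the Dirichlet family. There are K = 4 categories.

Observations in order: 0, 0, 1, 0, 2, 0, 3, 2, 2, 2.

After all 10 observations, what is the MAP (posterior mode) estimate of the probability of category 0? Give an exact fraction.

264/949

obs 1: x=0 → posterior Dirichlet(12/5, 5/3, 5/4, 11/2)
obs 2: x=0 → posterior Dirichlet(17/5, 5/3, 5/4, 11/2)
obs 3: x=1 → posterior Dirichlet(17/5, 8/3, 5/4, 11/2)
obs 4: x=0 → posterior Dirichlet(22/5, 8/3, 5/4, 11/2)
obs 5: x=2 → posterior Dirichlet(22/5, 8/3, 9/4, 11/2)
obs 6: x=0 → posterior Dirichlet(27/5, 8/3, 9/4, 11/2)
obs 7: x=3 → posterior Dirichlet(27/5, 8/3, 9/4, 13/2)
obs 8: x=2 → posterior Dirichlet(27/5, 8/3, 13/4, 13/2)
obs 9: x=2 → posterior Dirichlet(27/5, 8/3, 17/4, 13/2)
obs 10: x=2 → posterior Dirichlet(27/5, 8/3, 21/4, 13/2)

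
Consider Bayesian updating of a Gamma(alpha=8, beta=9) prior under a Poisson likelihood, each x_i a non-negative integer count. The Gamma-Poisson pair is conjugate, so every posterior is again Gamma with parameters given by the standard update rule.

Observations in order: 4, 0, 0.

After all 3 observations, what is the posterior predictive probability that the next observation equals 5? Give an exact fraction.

2995809750614016/665416609183179841

obs 1: x=4 → posterior Gamma(12, 10)
obs 2: x=0 → posterior Gamma(12, 11)
obs 3: x=0 → posterior Gamma(12, 12)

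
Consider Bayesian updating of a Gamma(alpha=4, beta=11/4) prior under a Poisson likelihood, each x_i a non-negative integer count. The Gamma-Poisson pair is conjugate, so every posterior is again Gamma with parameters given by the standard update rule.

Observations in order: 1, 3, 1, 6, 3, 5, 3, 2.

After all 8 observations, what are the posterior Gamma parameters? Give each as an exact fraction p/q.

obs 1: x=1 → posterior Gamma(5, 15/4)
obs 2: x=3 → posterior Gamma(8, 19/4)
obs 3: x=1 → posterior Gamma(9, 23/4)
obs 4: x=6 → posterior Gamma(15, 27/4)
obs 5: x=3 → posterior Gamma(18, 31/4)
obs 6: x=5 → posterior Gamma(23, 35/4)
obs 7: x=3 → posterior Gamma(26, 39/4)
obs 8: x=2 → posterior Gamma(28, 43/4)

alpha=28, beta=43/4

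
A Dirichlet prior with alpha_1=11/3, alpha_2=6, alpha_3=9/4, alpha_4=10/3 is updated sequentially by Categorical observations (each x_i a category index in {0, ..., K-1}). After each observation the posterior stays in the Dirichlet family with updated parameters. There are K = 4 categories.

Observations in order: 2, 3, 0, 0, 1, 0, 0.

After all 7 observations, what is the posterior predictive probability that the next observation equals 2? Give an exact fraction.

13/89

obs 1: x=2 → posterior Dirichlet(11/3, 6, 13/4, 10/3)
obs 2: x=3 → posterior Dirichlet(11/3, 6, 13/4, 13/3)
obs 3: x=0 → posterior Dirichlet(14/3, 6, 13/4, 13/3)
obs 4: x=0 → posterior Dirichlet(17/3, 6, 13/4, 13/3)
obs 5: x=1 → posterior Dirichlet(17/3, 7, 13/4, 13/3)
obs 6: x=0 → posterior Dirichlet(20/3, 7, 13/4, 13/3)
obs 7: x=0 → posterior Dirichlet(23/3, 7, 13/4, 13/3)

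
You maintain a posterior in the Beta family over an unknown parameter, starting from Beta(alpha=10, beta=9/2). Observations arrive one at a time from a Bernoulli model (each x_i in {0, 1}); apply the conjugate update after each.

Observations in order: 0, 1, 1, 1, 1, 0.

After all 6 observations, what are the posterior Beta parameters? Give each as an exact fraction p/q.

obs 1: x=0 → posterior Beta(10, 11/2)
obs 2: x=1 → posterior Beta(11, 11/2)
obs 3: x=1 → posterior Beta(12, 11/2)
obs 4: x=1 → posterior Beta(13, 11/2)
obs 5: x=1 → posterior Beta(14, 11/2)
obs 6: x=0 → posterior Beta(14, 13/2)

alpha=14, beta=13/2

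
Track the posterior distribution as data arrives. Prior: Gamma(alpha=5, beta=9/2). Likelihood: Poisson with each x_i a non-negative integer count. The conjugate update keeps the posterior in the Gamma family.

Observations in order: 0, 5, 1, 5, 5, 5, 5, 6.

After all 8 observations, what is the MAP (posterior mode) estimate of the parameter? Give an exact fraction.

72/25

obs 1: x=0 → posterior Gamma(5, 11/2)
obs 2: x=5 → posterior Gamma(10, 13/2)
obs 3: x=1 → posterior Gamma(11, 15/2)
obs 4: x=5 → posterior Gamma(16, 17/2)
obs 5: x=5 → posterior Gamma(21, 19/2)
obs 6: x=5 → posterior Gamma(26, 21/2)
obs 7: x=5 → posterior Gamma(31, 23/2)
obs 8: x=6 → posterior Gamma(37, 25/2)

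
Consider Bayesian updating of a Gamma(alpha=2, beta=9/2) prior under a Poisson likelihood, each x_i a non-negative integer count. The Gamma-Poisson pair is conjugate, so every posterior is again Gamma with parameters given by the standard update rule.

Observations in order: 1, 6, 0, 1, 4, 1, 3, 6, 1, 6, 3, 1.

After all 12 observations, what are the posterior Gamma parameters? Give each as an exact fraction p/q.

obs 1: x=1 → posterior Gamma(3, 11/2)
obs 2: x=6 → posterior Gamma(9, 13/2)
obs 3: x=0 → posterior Gamma(9, 15/2)
obs 4: x=1 → posterior Gamma(10, 17/2)
obs 5: x=4 → posterior Gamma(14, 19/2)
obs 6: x=1 → posterior Gamma(15, 21/2)
obs 7: x=3 → posterior Gamma(18, 23/2)
obs 8: x=6 → posterior Gamma(24, 25/2)
obs 9: x=1 → posterior Gamma(25, 27/2)
obs 10: x=6 → posterior Gamma(31, 29/2)
obs 11: x=3 → posterior Gamma(34, 31/2)
obs 12: x=1 → posterior Gamma(35, 33/2)

alpha=35, beta=33/2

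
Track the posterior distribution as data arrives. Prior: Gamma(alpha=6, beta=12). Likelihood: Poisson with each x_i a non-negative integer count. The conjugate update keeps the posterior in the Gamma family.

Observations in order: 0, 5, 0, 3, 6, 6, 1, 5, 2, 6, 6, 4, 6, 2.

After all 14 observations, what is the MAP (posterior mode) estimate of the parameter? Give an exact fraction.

57/26

obs 1: x=0 → posterior Gamma(6, 13)
obs 2: x=5 → posterior Gamma(11, 14)
obs 3: x=0 → posterior Gamma(11, 15)
obs 4: x=3 → posterior Gamma(14, 16)
obs 5: x=6 → posterior Gamma(20, 17)
obs 6: x=6 → posterior Gamma(26, 18)
obs 7: x=1 → posterior Gamma(27, 19)
obs 8: x=5 → posterior Gamma(32, 20)
obs 9: x=2 → posterior Gamma(34, 21)
obs 10: x=6 → posterior Gamma(40, 22)
obs 11: x=6 → posterior Gamma(46, 23)
obs 12: x=4 → posterior Gamma(50, 24)
obs 13: x=6 → posterior Gamma(56, 25)
obs 14: x=2 → posterior Gamma(58, 26)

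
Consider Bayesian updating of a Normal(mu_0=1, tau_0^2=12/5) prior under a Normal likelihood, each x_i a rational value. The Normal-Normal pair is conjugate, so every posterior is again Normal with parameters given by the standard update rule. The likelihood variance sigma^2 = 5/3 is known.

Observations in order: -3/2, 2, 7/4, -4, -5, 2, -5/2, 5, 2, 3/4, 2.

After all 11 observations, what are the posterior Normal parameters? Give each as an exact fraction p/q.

mu_0=115/421, tau_0^2=60/421

obs 1: x=-3/2 → posterior Normal(-29/61, 60/61)
obs 2: x=2 → posterior Normal(43/97, 60/97)
obs 3: x=7/4 → posterior Normal(106/133, 60/133)
obs 4: x=-4 → posterior Normal(-38/169, 60/169)
obs 5: x=-5 → posterior Normal(-218/205, 12/41)
obs 6: x=2 → posterior Normal(-146/241, 60/241)
obs 7: x=-5/2 → posterior Normal(-236/277, 60/277)
obs 8: x=5 → posterior Normal(-56/313, 60/313)
obs 9: x=2 → posterior Normal(16/349, 60/349)
obs 10: x=3/4 → posterior Normal(43/385, 12/77)
obs 11: x=2 → posterior Normal(115/421, 60/421)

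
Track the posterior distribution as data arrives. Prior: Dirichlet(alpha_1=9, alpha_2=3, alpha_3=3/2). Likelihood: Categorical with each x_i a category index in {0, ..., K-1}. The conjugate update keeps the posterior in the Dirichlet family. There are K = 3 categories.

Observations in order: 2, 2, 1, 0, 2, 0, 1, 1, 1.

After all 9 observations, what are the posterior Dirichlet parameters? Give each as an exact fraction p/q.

alpha_1=11, alpha_2=7, alpha_3=9/2

obs 1: x=2 → posterior Dirichlet(9, 3, 5/2)
obs 2: x=2 → posterior Dirichlet(9, 3, 7/2)
obs 3: x=1 → posterior Dirichlet(9, 4, 7/2)
obs 4: x=0 → posterior Dirichlet(10, 4, 7/2)
obs 5: x=2 → posterior Dirichlet(10, 4, 9/2)
obs 6: x=0 → posterior Dirichlet(11, 4, 9/2)
obs 7: x=1 → posterior Dirichlet(11, 5, 9/2)
obs 8: x=1 → posterior Dirichlet(11, 6, 9/2)
obs 9: x=1 → posterior Dirichlet(11, 7, 9/2)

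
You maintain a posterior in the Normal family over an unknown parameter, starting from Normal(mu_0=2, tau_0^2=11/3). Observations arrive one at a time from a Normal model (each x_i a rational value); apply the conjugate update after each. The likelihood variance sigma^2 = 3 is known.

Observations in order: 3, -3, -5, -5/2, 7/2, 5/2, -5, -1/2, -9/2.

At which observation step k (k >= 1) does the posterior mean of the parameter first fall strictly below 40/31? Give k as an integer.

k = 2

obs 1: x=3 → posterior Normal(51/20, 33/20)
obs 2: x=-3 → posterior Normal(18/31, 33/31)
obs 3: x=-5 → posterior Normal(-37/42, 11/14)
obs 4: x=-5/2 → posterior Normal(-129/106, 33/53)
obs 5: x=7/2 → posterior Normal(-13/32, 33/64)
obs 6: x=5/2 → posterior Normal(1/50, 11/25)
obs 7: x=-5 → posterior Normal(-107/172, 33/86)
obs 8: x=-1/2 → posterior Normal(-59/97, 33/97)
obs 9: x=-9/2 → posterior Normal(-217/216, 11/36)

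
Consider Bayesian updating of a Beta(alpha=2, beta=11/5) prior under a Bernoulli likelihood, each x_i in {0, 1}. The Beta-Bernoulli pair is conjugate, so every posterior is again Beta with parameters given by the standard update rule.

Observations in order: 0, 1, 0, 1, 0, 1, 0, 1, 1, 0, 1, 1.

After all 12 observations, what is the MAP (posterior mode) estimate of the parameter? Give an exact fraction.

obs 1: x=0 → posterior Beta(2, 16/5)
obs 2: x=1 → posterior Beta(3, 16/5)
obs 3: x=0 → posterior Beta(3, 21/5)
obs 4: x=1 → posterior Beta(4, 21/5)
obs 5: x=0 → posterior Beta(4, 26/5)
obs 6: x=1 → posterior Beta(5, 26/5)
obs 7: x=0 → posterior Beta(5, 31/5)
obs 8: x=1 → posterior Beta(6, 31/5)
obs 9: x=1 → posterior Beta(7, 31/5)
obs 10: x=0 → posterior Beta(7, 36/5)
obs 11: x=1 → posterior Beta(8, 36/5)
obs 12: x=1 → posterior Beta(9, 36/5)

40/71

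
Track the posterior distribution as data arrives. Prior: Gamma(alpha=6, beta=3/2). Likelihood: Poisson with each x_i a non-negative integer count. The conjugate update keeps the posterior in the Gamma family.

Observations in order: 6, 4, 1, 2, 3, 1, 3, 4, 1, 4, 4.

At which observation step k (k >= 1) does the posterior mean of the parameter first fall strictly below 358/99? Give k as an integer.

k = 4

obs 1: x=6 → posterior Gamma(12, 5/2)
obs 2: x=4 → posterior Gamma(16, 7/2)
obs 3: x=1 → posterior Gamma(17, 9/2)
obs 4: x=2 → posterior Gamma(19, 11/2)
obs 5: x=3 → posterior Gamma(22, 13/2)
obs 6: x=1 → posterior Gamma(23, 15/2)
obs 7: x=3 → posterior Gamma(26, 17/2)
obs 8: x=4 → posterior Gamma(30, 19/2)
obs 9: x=1 → posterior Gamma(31, 21/2)
obs 10: x=4 → posterior Gamma(35, 23/2)
obs 11: x=4 → posterior Gamma(39, 25/2)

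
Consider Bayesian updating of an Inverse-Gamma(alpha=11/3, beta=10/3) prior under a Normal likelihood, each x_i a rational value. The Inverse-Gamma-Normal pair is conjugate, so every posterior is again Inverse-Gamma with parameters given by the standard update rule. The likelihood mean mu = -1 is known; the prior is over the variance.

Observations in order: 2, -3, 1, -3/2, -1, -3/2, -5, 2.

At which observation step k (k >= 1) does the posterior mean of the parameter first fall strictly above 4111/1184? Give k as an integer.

k = 8

obs 1: x=2 → posterior Inverse-Gamma(25/6, 47/6)
obs 2: x=-3 → posterior Inverse-Gamma(14/3, 59/6)
obs 3: x=1 → posterior Inverse-Gamma(31/6, 71/6)
obs 4: x=-3/2 → posterior Inverse-Gamma(17/3, 287/24)
obs 5: x=-1 → posterior Inverse-Gamma(37/6, 287/24)
obs 6: x=-3/2 → posterior Inverse-Gamma(20/3, 145/12)
obs 7: x=-5 → posterior Inverse-Gamma(43/6, 241/12)
obs 8: x=2 → posterior Inverse-Gamma(23/3, 295/12)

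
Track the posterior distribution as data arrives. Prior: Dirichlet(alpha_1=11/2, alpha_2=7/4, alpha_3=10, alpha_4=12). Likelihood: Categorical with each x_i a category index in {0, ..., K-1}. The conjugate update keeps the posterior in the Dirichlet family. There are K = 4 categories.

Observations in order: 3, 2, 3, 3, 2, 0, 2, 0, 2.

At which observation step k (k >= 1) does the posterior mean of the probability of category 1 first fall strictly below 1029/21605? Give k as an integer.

k = 8

obs 1: x=3 → posterior Dirichlet(11/2, 7/4, 10, 13)
obs 2: x=2 → posterior Dirichlet(11/2, 7/4, 11, 13)
obs 3: x=3 → posterior Dirichlet(11/2, 7/4, 11, 14)
obs 4: x=3 → posterior Dirichlet(11/2, 7/4, 11, 15)
obs 5: x=2 → posterior Dirichlet(11/2, 7/4, 12, 15)
obs 6: x=0 → posterior Dirichlet(13/2, 7/4, 12, 15)
obs 7: x=2 → posterior Dirichlet(13/2, 7/4, 13, 15)
obs 8: x=0 → posterior Dirichlet(15/2, 7/4, 13, 15)
obs 9: x=2 → posterior Dirichlet(15/2, 7/4, 14, 15)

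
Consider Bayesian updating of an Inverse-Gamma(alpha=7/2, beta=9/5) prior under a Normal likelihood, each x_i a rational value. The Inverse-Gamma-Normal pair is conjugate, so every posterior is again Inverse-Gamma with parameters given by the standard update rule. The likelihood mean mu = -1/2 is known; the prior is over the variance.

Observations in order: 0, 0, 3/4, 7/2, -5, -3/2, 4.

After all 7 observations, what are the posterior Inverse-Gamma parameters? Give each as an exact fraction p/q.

alpha=7, beta=5053/160

obs 1: x=0 → posterior Inverse-Gamma(4, 77/40)
obs 2: x=0 → posterior Inverse-Gamma(9/2, 41/20)
obs 3: x=3/4 → posterior Inverse-Gamma(5, 453/160)
obs 4: x=7/2 → posterior Inverse-Gamma(11/2, 1733/160)
obs 5: x=-5 → posterior Inverse-Gamma(6, 3353/160)
obs 6: x=-3/2 → posterior Inverse-Gamma(13/2, 3433/160)
obs 7: x=4 → posterior Inverse-Gamma(7, 5053/160)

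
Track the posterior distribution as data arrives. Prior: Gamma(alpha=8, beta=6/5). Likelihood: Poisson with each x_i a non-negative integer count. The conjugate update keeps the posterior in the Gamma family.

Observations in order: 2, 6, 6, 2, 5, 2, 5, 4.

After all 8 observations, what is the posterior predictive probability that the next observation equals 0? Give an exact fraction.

3238271571766698647339965484615566548083418922349006074474896818176/200820037536218678526581935459796317182144451848849339719949924452001

obs 1: x=2 → posterior Gamma(10, 11/5)
obs 2: x=6 → posterior Gamma(16, 16/5)
obs 3: x=6 → posterior Gamma(22, 21/5)
obs 4: x=2 → posterior Gamma(24, 26/5)
obs 5: x=5 → posterior Gamma(29, 31/5)
obs 6: x=2 → posterior Gamma(31, 36/5)
obs 7: x=5 → posterior Gamma(36, 41/5)
obs 8: x=4 → posterior Gamma(40, 46/5)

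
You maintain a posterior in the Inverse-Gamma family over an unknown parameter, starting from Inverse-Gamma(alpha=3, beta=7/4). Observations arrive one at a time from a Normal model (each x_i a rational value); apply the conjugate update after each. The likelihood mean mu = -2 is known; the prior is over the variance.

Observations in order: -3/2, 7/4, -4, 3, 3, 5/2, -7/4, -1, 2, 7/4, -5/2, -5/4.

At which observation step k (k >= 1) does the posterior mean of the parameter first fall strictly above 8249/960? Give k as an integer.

k = 6

obs 1: x=-3/2 → posterior Inverse-Gamma(7/2, 15/8)
obs 2: x=7/4 → posterior Inverse-Gamma(4, 285/32)
obs 3: x=-4 → posterior Inverse-Gamma(9/2, 349/32)
obs 4: x=3 → posterior Inverse-Gamma(5, 749/32)
obs 5: x=3 → posterior Inverse-Gamma(11/2, 1149/32)
obs 6: x=5/2 → posterior Inverse-Gamma(6, 1473/32)
obs 7: x=-7/4 → posterior Inverse-Gamma(13/2, 737/16)
obs 8: x=-1 → posterior Inverse-Gamma(7, 745/16)
obs 9: x=2 → posterior Inverse-Gamma(15/2, 873/16)
obs 10: x=7/4 → posterior Inverse-Gamma(8, 1971/32)
obs 11: x=-5/2 → posterior Inverse-Gamma(17/2, 1975/32)
obs 12: x=-5/4 → posterior Inverse-Gamma(9, 62)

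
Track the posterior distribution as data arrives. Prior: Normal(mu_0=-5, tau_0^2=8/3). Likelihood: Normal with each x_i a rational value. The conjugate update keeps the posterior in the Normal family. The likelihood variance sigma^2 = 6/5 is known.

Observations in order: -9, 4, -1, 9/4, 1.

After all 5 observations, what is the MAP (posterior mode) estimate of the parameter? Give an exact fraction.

-100/109

obs 1: x=-9 → posterior Normal(-225/29, 24/29)
obs 2: x=4 → posterior Normal(-145/49, 24/49)
obs 3: x=-1 → posterior Normal(-55/23, 8/23)
obs 4: x=9/4 → posterior Normal(-120/89, 24/89)
obs 5: x=1 → posterior Normal(-100/109, 24/109)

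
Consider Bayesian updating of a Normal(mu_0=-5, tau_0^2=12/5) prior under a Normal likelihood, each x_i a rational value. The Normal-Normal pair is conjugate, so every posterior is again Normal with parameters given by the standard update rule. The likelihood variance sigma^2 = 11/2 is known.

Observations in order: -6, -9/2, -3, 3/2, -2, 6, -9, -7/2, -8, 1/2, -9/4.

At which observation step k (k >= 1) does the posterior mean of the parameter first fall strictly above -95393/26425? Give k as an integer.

obs 1: x=-6 → posterior Normal(-419/79, 132/79)
obs 2: x=-9/2 → posterior Normal(-527/103, 132/103)
obs 3: x=-3 → posterior Normal(-599/127, 132/127)
obs 4: x=3/2 → posterior Normal(-563/151, 132/151)
obs 5: x=-2 → posterior Normal(-611/175, 132/175)
obs 6: x=6 → posterior Normal(-467/199, 132/199)
obs 7: x=-9 → posterior Normal(-683/223, 132/223)
obs 8: x=-7/2 → posterior Normal(-59/19, 132/247)
obs 9: x=-8 → posterior Normal(-959/271, 132/271)
obs 10: x=1/2 → posterior Normal(-947/295, 132/295)
obs 11: x=-9/4 → posterior Normal(-91/29, 12/29)

k = 5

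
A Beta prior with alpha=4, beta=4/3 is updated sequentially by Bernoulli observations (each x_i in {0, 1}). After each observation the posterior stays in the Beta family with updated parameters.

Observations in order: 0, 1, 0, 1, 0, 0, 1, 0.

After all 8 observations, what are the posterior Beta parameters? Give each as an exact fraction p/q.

alpha=7, beta=19/3

obs 1: x=0 → posterior Beta(4, 7/3)
obs 2: x=1 → posterior Beta(5, 7/3)
obs 3: x=0 → posterior Beta(5, 10/3)
obs 4: x=1 → posterior Beta(6, 10/3)
obs 5: x=0 → posterior Beta(6, 13/3)
obs 6: x=0 → posterior Beta(6, 16/3)
obs 7: x=1 → posterior Beta(7, 16/3)
obs 8: x=0 → posterior Beta(7, 19/3)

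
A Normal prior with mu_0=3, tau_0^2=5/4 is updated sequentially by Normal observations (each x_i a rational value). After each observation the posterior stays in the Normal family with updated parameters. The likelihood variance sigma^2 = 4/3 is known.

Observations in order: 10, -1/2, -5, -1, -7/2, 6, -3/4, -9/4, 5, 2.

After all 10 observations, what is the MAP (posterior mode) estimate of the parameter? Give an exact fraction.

99/83

obs 1: x=10 → posterior Normal(198/31, 20/31)
obs 2: x=-1/2 → posterior Normal(381/92, 10/23)
obs 3: x=-5 → posterior Normal(231/122, 20/61)
obs 4: x=-1 → posterior Normal(201/152, 5/19)
obs 5: x=-7/2 → posterior Normal(48/91, 20/91)
obs 6: x=6 → posterior Normal(69/53, 10/53)
obs 7: x=-3/4 → posterior Normal(507/484, 20/121)
obs 8: x=-9/4 → posterior Normal(93/136, 5/34)
obs 9: x=5 → posterior Normal(168/151, 20/151)
obs 10: x=2 → posterior Normal(99/83, 10/83)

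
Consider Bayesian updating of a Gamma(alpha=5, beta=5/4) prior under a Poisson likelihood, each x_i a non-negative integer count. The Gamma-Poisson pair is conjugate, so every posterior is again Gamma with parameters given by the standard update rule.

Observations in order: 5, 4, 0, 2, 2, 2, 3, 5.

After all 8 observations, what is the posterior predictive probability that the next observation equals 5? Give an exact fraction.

16747729607584623544402715115792342958485237440610304/166673774950203039896796593176443614787358912759630121

obs 1: x=5 → posterior Gamma(10, 9/4)
obs 2: x=4 → posterior Gamma(14, 13/4)
obs 3: x=0 → posterior Gamma(14, 17/4)
obs 4: x=2 → posterior Gamma(16, 21/4)
obs 5: x=2 → posterior Gamma(18, 25/4)
obs 6: x=2 → posterior Gamma(20, 29/4)
obs 7: x=3 → posterior Gamma(23, 33/4)
obs 8: x=5 → posterior Gamma(28, 37/4)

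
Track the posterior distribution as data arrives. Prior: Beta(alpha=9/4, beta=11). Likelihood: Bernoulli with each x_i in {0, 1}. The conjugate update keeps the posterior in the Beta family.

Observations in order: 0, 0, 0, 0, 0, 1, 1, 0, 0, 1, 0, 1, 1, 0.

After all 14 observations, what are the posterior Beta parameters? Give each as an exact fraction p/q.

alpha=29/4, beta=20

obs 1: x=0 → posterior Beta(9/4, 12)
obs 2: x=0 → posterior Beta(9/4, 13)
obs 3: x=0 → posterior Beta(9/4, 14)
obs 4: x=0 → posterior Beta(9/4, 15)
obs 5: x=0 → posterior Beta(9/4, 16)
obs 6: x=1 → posterior Beta(13/4, 16)
obs 7: x=1 → posterior Beta(17/4, 16)
obs 8: x=0 → posterior Beta(17/4, 17)
obs 9: x=0 → posterior Beta(17/4, 18)
obs 10: x=1 → posterior Beta(21/4, 18)
obs 11: x=0 → posterior Beta(21/4, 19)
obs 12: x=1 → posterior Beta(25/4, 19)
obs 13: x=1 → posterior Beta(29/4, 19)
obs 14: x=0 → posterior Beta(29/4, 20)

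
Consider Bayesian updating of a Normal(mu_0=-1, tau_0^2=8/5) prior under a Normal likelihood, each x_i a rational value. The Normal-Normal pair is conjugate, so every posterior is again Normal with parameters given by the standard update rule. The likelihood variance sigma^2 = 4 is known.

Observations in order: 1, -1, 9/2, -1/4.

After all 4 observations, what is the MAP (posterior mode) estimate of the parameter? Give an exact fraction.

obs 1: x=1 → posterior Normal(-3/7, 8/7)
obs 2: x=-1 → posterior Normal(-5/9, 8/9)
obs 3: x=9/2 → posterior Normal(4/11, 8/11)
obs 4: x=-1/4 → posterior Normal(7/26, 8/13)

7/26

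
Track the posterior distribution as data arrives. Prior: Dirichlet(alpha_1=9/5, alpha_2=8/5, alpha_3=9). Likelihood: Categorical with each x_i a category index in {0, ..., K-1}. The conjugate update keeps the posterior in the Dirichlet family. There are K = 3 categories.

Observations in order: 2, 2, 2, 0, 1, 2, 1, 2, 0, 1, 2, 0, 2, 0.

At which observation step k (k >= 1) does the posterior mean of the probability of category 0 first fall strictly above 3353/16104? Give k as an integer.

obs 1: x=2 → posterior Dirichlet(9/5, 8/5, 10)
obs 2: x=2 → posterior Dirichlet(9/5, 8/5, 11)
obs 3: x=2 → posterior Dirichlet(9/5, 8/5, 12)
obs 4: x=0 → posterior Dirichlet(14/5, 8/5, 12)
obs 5: x=1 → posterior Dirichlet(14/5, 13/5, 12)
obs 6: x=2 → posterior Dirichlet(14/5, 13/5, 13)
obs 7: x=1 → posterior Dirichlet(14/5, 18/5, 13)
obs 8: x=2 → posterior Dirichlet(14/5, 18/5, 14)
obs 9: x=0 → posterior Dirichlet(19/5, 18/5, 14)
obs 10: x=1 → posterior Dirichlet(19/5, 23/5, 14)
obs 11: x=2 → posterior Dirichlet(19/5, 23/5, 15)
obs 12: x=0 → posterior Dirichlet(24/5, 23/5, 15)
obs 13: x=2 → posterior Dirichlet(24/5, 23/5, 16)
obs 14: x=0 → posterior Dirichlet(29/5, 23/5, 16)

k = 14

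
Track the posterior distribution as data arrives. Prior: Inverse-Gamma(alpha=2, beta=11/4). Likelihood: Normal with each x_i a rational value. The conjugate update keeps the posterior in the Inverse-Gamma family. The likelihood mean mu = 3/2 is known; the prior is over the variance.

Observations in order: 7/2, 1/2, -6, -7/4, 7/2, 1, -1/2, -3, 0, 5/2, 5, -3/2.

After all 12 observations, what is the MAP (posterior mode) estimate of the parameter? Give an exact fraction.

695/96

obs 1: x=7/2 → posterior Inverse-Gamma(5/2, 19/4)
obs 2: x=1/2 → posterior Inverse-Gamma(3, 21/4)
obs 3: x=-6 → posterior Inverse-Gamma(7/2, 267/8)
obs 4: x=-7/4 → posterior Inverse-Gamma(4, 1237/32)
obs 5: x=7/2 → posterior Inverse-Gamma(9/2, 1301/32)
obs 6: x=1 → posterior Inverse-Gamma(5, 1305/32)
obs 7: x=-1/2 → posterior Inverse-Gamma(11/2, 1369/32)
obs 8: x=-3 → posterior Inverse-Gamma(6, 1693/32)
obs 9: x=0 → posterior Inverse-Gamma(13/2, 1729/32)
obs 10: x=5/2 → posterior Inverse-Gamma(7, 1745/32)
obs 11: x=5 → posterior Inverse-Gamma(15/2, 1941/32)
obs 12: x=-3/2 → posterior Inverse-Gamma(8, 2085/32)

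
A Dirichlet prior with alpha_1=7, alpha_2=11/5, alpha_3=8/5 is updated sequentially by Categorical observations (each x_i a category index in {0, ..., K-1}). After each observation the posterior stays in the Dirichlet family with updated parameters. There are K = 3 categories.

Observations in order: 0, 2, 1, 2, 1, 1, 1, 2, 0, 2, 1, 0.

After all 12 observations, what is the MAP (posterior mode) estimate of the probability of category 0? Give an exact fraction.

5/11

obs 1: x=0 → posterior Dirichlet(8, 11/5, 8/5)
obs 2: x=2 → posterior Dirichlet(8, 11/5, 13/5)
obs 3: x=1 → posterior Dirichlet(8, 16/5, 13/5)
obs 4: x=2 → posterior Dirichlet(8, 16/5, 18/5)
obs 5: x=1 → posterior Dirichlet(8, 21/5, 18/5)
obs 6: x=1 → posterior Dirichlet(8, 26/5, 18/5)
obs 7: x=1 → posterior Dirichlet(8, 31/5, 18/5)
obs 8: x=2 → posterior Dirichlet(8, 31/5, 23/5)
obs 9: x=0 → posterior Dirichlet(9, 31/5, 23/5)
obs 10: x=2 → posterior Dirichlet(9, 31/5, 28/5)
obs 11: x=1 → posterior Dirichlet(9, 36/5, 28/5)
obs 12: x=0 → posterior Dirichlet(10, 36/5, 28/5)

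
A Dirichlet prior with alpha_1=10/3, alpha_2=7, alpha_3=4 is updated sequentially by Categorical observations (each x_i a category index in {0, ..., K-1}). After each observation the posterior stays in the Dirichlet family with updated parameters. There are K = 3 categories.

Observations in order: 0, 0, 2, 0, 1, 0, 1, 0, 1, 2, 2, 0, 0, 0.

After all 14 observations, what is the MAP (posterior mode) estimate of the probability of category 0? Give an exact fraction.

obs 1: x=0 → posterior Dirichlet(13/3, 7, 4)
obs 2: x=0 → posterior Dirichlet(16/3, 7, 4)
obs 3: x=2 → posterior Dirichlet(16/3, 7, 5)
obs 4: x=0 → posterior Dirichlet(19/3, 7, 5)
obs 5: x=1 → posterior Dirichlet(19/3, 8, 5)
obs 6: x=0 → posterior Dirichlet(22/3, 8, 5)
obs 7: x=1 → posterior Dirichlet(22/3, 9, 5)
obs 8: x=0 → posterior Dirichlet(25/3, 9, 5)
obs 9: x=1 → posterior Dirichlet(25/3, 10, 5)
obs 10: x=2 → posterior Dirichlet(25/3, 10, 6)
obs 11: x=2 → posterior Dirichlet(25/3, 10, 7)
obs 12: x=0 → posterior Dirichlet(28/3, 10, 7)
obs 13: x=0 → posterior Dirichlet(31/3, 10, 7)
obs 14: x=0 → posterior Dirichlet(34/3, 10, 7)

31/76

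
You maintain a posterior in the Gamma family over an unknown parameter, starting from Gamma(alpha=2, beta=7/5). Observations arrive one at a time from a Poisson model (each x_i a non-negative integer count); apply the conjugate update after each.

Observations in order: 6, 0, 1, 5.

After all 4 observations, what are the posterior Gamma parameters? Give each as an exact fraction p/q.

obs 1: x=6 → posterior Gamma(8, 12/5)
obs 2: x=0 → posterior Gamma(8, 17/5)
obs 3: x=1 → posterior Gamma(9, 22/5)
obs 4: x=5 → posterior Gamma(14, 27/5)

alpha=14, beta=27/5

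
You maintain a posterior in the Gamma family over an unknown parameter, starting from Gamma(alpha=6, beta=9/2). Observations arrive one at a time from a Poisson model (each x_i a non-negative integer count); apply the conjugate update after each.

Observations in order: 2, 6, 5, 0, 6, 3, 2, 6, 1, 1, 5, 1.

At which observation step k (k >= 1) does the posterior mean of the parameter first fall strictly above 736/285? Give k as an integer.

obs 1: x=2 → posterior Gamma(8, 11/2)
obs 2: x=6 → posterior Gamma(14, 13/2)
obs 3: x=5 → posterior Gamma(19, 15/2)
obs 4: x=0 → posterior Gamma(19, 17/2)
obs 5: x=6 → posterior Gamma(25, 19/2)
obs 6: x=3 → posterior Gamma(28, 21/2)
obs 7: x=2 → posterior Gamma(30, 23/2)
obs 8: x=6 → posterior Gamma(36, 25/2)
obs 9: x=1 → posterior Gamma(37, 27/2)
obs 10: x=1 → posterior Gamma(38, 29/2)
obs 11: x=5 → posterior Gamma(43, 31/2)
obs 12: x=1 → posterior Gamma(44, 33/2)

k = 5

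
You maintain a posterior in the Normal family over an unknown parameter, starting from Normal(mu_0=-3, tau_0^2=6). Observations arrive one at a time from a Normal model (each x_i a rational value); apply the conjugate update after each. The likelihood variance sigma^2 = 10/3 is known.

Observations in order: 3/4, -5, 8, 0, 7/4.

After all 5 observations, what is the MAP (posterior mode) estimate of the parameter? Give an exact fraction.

obs 1: x=3/4 → posterior Normal(-33/56, 15/7)
obs 2: x=-5 → posterior Normal(-213/92, 30/23)
obs 3: x=8 → posterior Normal(75/128, 15/16)
obs 4: x=0 → posterior Normal(75/164, 30/41)
obs 5: x=7/4 → posterior Normal(69/100, 3/5)

69/100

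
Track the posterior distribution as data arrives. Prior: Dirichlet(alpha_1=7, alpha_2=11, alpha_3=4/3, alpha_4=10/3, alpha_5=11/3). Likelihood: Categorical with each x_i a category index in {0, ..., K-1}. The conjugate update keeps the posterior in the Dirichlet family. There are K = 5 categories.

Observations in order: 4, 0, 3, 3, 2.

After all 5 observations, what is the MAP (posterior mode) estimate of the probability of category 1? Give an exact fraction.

obs 1: x=4 → posterior Dirichlet(7, 11, 4/3, 10/3, 14/3)
obs 2: x=0 → posterior Dirichlet(8, 11, 4/3, 10/3, 14/3)
obs 3: x=3 → posterior Dirichlet(8, 11, 4/3, 13/3, 14/3)
obs 4: x=3 → posterior Dirichlet(8, 11, 4/3, 16/3, 14/3)
obs 5: x=2 → posterior Dirichlet(8, 11, 7/3, 16/3, 14/3)

30/79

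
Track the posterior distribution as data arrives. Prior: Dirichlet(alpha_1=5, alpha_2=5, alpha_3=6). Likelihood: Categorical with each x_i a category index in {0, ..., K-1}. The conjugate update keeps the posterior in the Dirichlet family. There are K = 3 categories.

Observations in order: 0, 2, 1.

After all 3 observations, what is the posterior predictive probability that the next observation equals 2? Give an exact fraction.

7/19

obs 1: x=0 → posterior Dirichlet(6, 5, 6)
obs 2: x=2 → posterior Dirichlet(6, 5, 7)
obs 3: x=1 → posterior Dirichlet(6, 6, 7)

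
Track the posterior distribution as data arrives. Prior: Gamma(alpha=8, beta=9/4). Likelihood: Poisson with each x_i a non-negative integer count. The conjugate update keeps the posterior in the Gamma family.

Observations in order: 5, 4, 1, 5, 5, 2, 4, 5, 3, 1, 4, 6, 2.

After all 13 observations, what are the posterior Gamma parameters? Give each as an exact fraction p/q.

obs 1: x=5 → posterior Gamma(13, 13/4)
obs 2: x=4 → posterior Gamma(17, 17/4)
obs 3: x=1 → posterior Gamma(18, 21/4)
obs 4: x=5 → posterior Gamma(23, 25/4)
obs 5: x=5 → posterior Gamma(28, 29/4)
obs 6: x=2 → posterior Gamma(30, 33/4)
obs 7: x=4 → posterior Gamma(34, 37/4)
obs 8: x=5 → posterior Gamma(39, 41/4)
obs 9: x=3 → posterior Gamma(42, 45/4)
obs 10: x=1 → posterior Gamma(43, 49/4)
obs 11: x=4 → posterior Gamma(47, 53/4)
obs 12: x=6 → posterior Gamma(53, 57/4)
obs 13: x=2 → posterior Gamma(55, 61/4)

alpha=55, beta=61/4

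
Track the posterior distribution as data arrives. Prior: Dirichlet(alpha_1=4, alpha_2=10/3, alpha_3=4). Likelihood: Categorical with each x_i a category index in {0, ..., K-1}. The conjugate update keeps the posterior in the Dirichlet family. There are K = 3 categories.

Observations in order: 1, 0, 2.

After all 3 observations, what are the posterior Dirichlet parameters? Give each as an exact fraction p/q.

obs 1: x=1 → posterior Dirichlet(4, 13/3, 4)
obs 2: x=0 → posterior Dirichlet(5, 13/3, 4)
obs 3: x=2 → posterior Dirichlet(5, 13/3, 5)

alpha_1=5, alpha_2=13/3, alpha_3=5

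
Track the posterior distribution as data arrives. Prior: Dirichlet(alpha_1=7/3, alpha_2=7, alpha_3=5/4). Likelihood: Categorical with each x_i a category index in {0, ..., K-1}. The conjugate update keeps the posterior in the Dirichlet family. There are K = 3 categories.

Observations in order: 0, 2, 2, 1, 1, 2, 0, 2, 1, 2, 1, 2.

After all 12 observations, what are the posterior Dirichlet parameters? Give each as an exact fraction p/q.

alpha_1=13/3, alpha_2=11, alpha_3=29/4

obs 1: x=0 → posterior Dirichlet(10/3, 7, 5/4)
obs 2: x=2 → posterior Dirichlet(10/3, 7, 9/4)
obs 3: x=2 → posterior Dirichlet(10/3, 7, 13/4)
obs 4: x=1 → posterior Dirichlet(10/3, 8, 13/4)
obs 5: x=1 → posterior Dirichlet(10/3, 9, 13/4)
obs 6: x=2 → posterior Dirichlet(10/3, 9, 17/4)
obs 7: x=0 → posterior Dirichlet(13/3, 9, 17/4)
obs 8: x=2 → posterior Dirichlet(13/3, 9, 21/4)
obs 9: x=1 → posterior Dirichlet(13/3, 10, 21/4)
obs 10: x=2 → posterior Dirichlet(13/3, 10, 25/4)
obs 11: x=1 → posterior Dirichlet(13/3, 11, 25/4)
obs 12: x=2 → posterior Dirichlet(13/3, 11, 29/4)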